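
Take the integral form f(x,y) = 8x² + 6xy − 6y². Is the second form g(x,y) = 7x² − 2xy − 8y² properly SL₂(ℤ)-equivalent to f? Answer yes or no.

D₁ = 228, D₂ = 228
river cycle of f (length 6): (-6, 6, 8), (8, 10, -4), (-4, 14, 2), (2, 14, -4), (-4, 10, 8), (8, 6, -6)
river cycle of g (length 6): (-8, 2, 7), (7, 12, -3), (-3, 12, 7), (7, 2, -8), (-8, 14, 1), (1, 14, -8)
cycles differ ⇒ inequivalent

no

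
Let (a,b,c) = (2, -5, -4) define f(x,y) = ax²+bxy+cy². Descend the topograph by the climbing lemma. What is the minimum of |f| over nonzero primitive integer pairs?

descent: ρ → (-4,5,2)  [lands on river]
river: ρ → (2,7,-1)
river: ρ → (-1,7,2)
river: ρ → (2,5,-4)
river: ρ → (-4,3,3)
river: ρ → (3,3,-4)
closes: descent 1, river 6
min |a| on river = 1

1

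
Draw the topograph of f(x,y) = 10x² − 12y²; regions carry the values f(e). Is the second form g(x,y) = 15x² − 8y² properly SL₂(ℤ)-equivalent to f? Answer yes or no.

D₁ = 480, D₂ = 480
river cycle of f (length 2): (10, 20, -2), (-2, 20, 10)
river cycle of g (length 4): (-8, 16, 7), (7, 12, -12), (-12, 12, 7), (7, 16, -8)
cycles differ ⇒ inequivalent

no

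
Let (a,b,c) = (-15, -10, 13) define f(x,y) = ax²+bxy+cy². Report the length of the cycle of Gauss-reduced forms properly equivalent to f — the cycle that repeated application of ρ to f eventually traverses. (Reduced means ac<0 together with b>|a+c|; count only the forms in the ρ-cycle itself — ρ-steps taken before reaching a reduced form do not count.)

D = 880, ⌊√D⌋ = 29
descent: ρ → (13,10,-15)  [lands on river]
river: ρ → (-15,20,8)
river: ρ → (8,28,-3)
river: ρ → (-3,26,17)
river: ρ → (17,8,-12)
river: ρ → (-12,16,13)
ρ-cycle length = 6 (tail of 1 descent step not counted)

6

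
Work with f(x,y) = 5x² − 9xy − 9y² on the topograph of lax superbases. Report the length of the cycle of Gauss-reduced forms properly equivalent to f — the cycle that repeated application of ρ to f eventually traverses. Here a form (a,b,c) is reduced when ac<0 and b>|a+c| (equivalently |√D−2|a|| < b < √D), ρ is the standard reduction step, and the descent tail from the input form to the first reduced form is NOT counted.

D = 261, ⌊√D⌋ = 16
descent: ρ → (-9,9,5)  [lands on river]
river: ρ → (5,11,-7)
river: ρ → (-7,3,9)
river: ρ → (9,15,-1)
river: ρ → (-1,15,9)
river: ρ → (9,3,-7)
river: ρ → (-7,11,5)
river: ρ → (5,9,-9)
ρ-cycle length = 8 (tail of 1 descent step not counted)

8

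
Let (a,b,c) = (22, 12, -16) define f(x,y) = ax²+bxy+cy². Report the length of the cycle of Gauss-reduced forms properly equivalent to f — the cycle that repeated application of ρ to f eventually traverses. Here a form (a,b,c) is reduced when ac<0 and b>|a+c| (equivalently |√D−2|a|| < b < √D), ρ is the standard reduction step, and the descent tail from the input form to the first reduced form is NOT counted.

D = 1552, ⌊√D⌋ = 39
river: ρ → (-16,20,18)
river: ρ → (18,16,-18)
river: ρ → (-18,20,16)
river: ρ → (16,12,-22)
river: ρ → (-22,32,6)
river: ρ → (6,28,-32)
river: ρ → (-32,36,2)
river: ρ → (2,36,-32)
river: ρ → (-32,28,6)
river: ρ → (6,32,-22)
river: ρ → (-22,12,16)
river: ρ → (16,20,-18)
river: ρ → (-18,16,18)
river: ρ → (18,20,-16)
river: ρ → (-16,12,22)
river: ρ → (22,32,-6)
river: ρ → (-6,28,32)
river: ρ → (32,36,-2)
river: ρ → (-2,36,32)
river: ρ → (32,28,-6)
river: ρ → (-6,32,22)
river: ρ → (22,12,-16)
ρ-cycle length = 22 (tail of 0 descent steps not counted)

22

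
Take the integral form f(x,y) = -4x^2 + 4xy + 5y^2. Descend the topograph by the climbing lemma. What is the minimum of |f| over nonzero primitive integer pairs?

river: ρ → (5,6,-3)
river: ρ → (-3,6,5)
river: ρ → (5,4,-4)
river: ρ → (-4,4,5)
closes: descent 0, river 4
min |a| on river = 3

3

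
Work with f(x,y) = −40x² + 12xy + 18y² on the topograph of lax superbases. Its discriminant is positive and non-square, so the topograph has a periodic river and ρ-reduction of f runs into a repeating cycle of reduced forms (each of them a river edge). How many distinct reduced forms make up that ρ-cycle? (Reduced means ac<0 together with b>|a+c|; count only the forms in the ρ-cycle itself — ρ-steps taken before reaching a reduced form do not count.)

D = 3024, ⌊√D⌋ = 54
descent: ρ → (18,24,-34)  [lands on river]
river: ρ → (-34,44,8)
river: ρ → (8,52,-10)
river: ρ → (-10,48,18)
ρ-cycle length = 4 (tail of 1 descent step not counted)

4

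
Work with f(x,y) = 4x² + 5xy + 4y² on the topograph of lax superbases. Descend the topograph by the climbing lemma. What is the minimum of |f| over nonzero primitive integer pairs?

translate: b→-3 (≡5 mod 8), so (4,5,4)→(4,-3,3)
flip: (4,-3,3)→(3,3,4)
reduced (well bottom): (3,3,4) with a≤c, −a<b≤a
well minimum = a = 3

3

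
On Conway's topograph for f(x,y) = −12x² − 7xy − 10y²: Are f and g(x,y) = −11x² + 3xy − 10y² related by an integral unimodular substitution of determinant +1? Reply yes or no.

D₁ = -431, D₂ = -431
f is negative-definite; reduce −f:
−f: flip: (12,7,10)→(10,-7,12)
−f: reduced (well bottom): (10,-7,12) with a≤c, −a<b≤a
flip sign back: reduced form of f is (-10,7,-12)
g is negative-definite; reduce −g:
−g: flip: (11,-3,10)→(10,3,11)
−g: reduced (well bottom): (10,3,11) with a≤c, −a<b≤a
flip sign back: reduced form of g is (-10,-3,-11)
reduced forms (-10, 7, -12) vs (-10, -3, -11) ⇒ inequivalent

no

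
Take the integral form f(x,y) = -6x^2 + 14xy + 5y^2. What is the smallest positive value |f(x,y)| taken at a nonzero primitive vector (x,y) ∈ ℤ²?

river: ρ → (5,16,-3)
river: ρ → (-3,14,10)
river: ρ → (10,6,-7)
river: ρ → (-7,8,9)
river: ρ → (9,10,-6)
river: ρ → (-6,14,5)
closes: descent 0, river 6
min |a| on river = 3

3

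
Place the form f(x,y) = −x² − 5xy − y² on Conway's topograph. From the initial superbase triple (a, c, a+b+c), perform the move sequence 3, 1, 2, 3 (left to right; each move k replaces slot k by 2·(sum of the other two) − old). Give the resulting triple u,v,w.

start (-1,-1,-7) = (f(1,0),f(0,1),f(1,1))
replace slot 3: 2·((-1)+(-1)) − (-7) = 3 → (-1,-1,3)
replace slot 1: 2·((-1)+3) − (-1) = 5 → (5,-1,3)
replace slot 2: 2·(5+3) − (-1) = 17 → (5,17,3)
replace slot 3: 2·(5+17) − 3 = 41 → (5,17,41)

5,17,41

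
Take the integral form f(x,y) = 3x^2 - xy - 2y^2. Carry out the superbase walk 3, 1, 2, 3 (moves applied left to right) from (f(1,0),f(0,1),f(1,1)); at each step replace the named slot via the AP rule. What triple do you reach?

start (3,-2,0) = (f(1,0),f(0,1),f(1,1))
replace slot 3: 2·(3+(-2)) − 0 = 2 → (3,-2,2)
replace slot 1: 2·((-2)+2) − 3 = -3 → (-3,-2,2)
replace slot 2: 2·((-3)+2) − (-2) = 0 → (-3,0,2)
replace slot 3: 2·((-3)+0) − 2 = -8 → (-3,0,-8)

-3,0,-8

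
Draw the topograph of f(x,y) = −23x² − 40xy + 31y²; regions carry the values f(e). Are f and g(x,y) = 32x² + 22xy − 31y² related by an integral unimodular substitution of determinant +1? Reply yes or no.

D₁ = 4452, D₂ = 4452
river cycle of f (length 12): (31, 40, -23), (-23, 52, 19), (19, 62, -8), (-8, 66, 3), (3, 66, -8), (-8, 62, 19), (19, 52, -23), (-23, 40, 31), (31, 22, -32), (-32, 42, 21), … (2 more)
river cycle of g (length 12): (-31, 40, 23), (23, 52, -19), (-19, 62, 8), (8, 66, -3), (-3, 66, 8), (8, 62, -19), (-19, 52, 23), (23, 40, -31), (-31, 22, 32), (32, 42, -21), … (2 more)
cycles differ ⇒ inequivalent

no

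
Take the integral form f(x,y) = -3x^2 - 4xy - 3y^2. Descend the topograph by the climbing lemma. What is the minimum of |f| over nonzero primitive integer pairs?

translate: b→-2 (≡4 mod 6), so (3,4,3)→(3,-2,2)
flip: (3,-2,2)→(2,2,3)
reduced (well bottom): (2,2,3) with a≤c, −a<b≤a
well minimum |f| = |-2| = 2 (negative-definite)

2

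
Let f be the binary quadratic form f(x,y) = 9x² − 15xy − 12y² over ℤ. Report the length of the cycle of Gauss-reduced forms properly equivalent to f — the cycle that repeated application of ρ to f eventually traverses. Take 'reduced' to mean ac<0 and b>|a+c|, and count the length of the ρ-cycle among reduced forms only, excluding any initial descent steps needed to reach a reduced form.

D = 657, ⌊√D⌋ = 25
descent: ρ → (-12,15,9)  [lands on river]
river: ρ → (9,21,-6)
river: ρ → (-6,15,18)
river: ρ → (18,21,-3)
river: ρ → (-3,21,18)
river: ρ → (18,15,-6)
river: ρ → (-6,21,9)
river: ρ → (9,15,-12)
river: ρ → (-12,9,12)
river: ρ → (12,15,-9)
river: ρ → (-9,21,6)
river: ρ → (6,15,-18)
river: ρ → (-18,21,3)
river: ρ → (3,21,-18)
river: ρ → (-18,15,6)
river: ρ → (6,21,-9)
river: ρ → (-9,15,12)
river: ρ → (12,9,-12)
ρ-cycle length = 18 (tail of 1 descent step not counted)

18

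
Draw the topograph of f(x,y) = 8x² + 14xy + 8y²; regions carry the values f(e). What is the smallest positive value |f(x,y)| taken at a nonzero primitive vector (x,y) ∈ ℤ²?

translate: b→-2 (≡14 mod 16), so (8,14,8)→(8,-2,2)
flip: (8,-2,2)→(2,2,8)
reduced (well bottom): (2,2,8) with a≤c, −a<b≤a
well minimum = a = 2

2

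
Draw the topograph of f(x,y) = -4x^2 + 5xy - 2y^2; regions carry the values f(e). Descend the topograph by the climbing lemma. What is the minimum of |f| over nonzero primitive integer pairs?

translate: b→3 (≡-5 mod 8), so (4,-5,2)→(4,3,1)
flip: (4,3,1)→(1,-3,4)
translate: b→1 (≡-3 mod 2), so (1,-3,4)→(1,1,2)
reduced (well bottom): (1,1,2) with a≤c, −a<b≤a
well minimum |f| = |-1| = 1 (negative-definite)

1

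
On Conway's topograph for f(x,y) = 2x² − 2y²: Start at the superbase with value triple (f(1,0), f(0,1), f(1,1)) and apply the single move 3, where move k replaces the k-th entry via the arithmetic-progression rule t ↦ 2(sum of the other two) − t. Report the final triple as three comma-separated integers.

start (2,-2,0) = (f(1,0),f(0,1),f(1,1))
replace slot 3: 2·(2+(-2)) − 0 = 0 → (2,-2,0)

2,-2,0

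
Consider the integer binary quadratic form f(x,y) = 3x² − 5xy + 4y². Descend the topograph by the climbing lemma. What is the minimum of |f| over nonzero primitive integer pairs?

translate: b→1 (≡-5 mod 6), so (3,-5,4)→(3,1,2)
flip: (3,1,2)→(2,-1,3)
reduced (well bottom): (2,-1,3) with a≤c, −a<b≤a
well minimum = a = 2

2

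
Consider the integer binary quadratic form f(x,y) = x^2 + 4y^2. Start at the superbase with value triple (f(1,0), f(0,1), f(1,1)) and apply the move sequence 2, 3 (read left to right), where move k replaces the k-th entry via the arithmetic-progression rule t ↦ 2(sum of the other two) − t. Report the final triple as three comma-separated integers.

start (1,4,5) = (f(1,0),f(0,1),f(1,1))
replace slot 2: 2·(1+5) − 4 = 8 → (1,8,5)
replace slot 3: 2·(1+8) − 5 = 13 → (1,8,13)

1,8,13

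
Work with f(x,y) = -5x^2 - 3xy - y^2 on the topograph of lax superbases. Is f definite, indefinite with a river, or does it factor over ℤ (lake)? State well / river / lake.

D = b²−4ac = (-3)² − 4·(-5)·(-1) = -11
D < 0 ⇒ definite ⇒ every region one sign ⇒ single well

well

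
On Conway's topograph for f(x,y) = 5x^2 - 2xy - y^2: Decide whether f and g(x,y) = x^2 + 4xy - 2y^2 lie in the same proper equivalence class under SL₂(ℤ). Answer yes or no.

D₁ = 24, D₂ = 24
river cycle of f (length 2): (-1, 4, 2), (2, 4, -1)
river cycle of g (length 2): (-2, 4, 1), (1, 4, -2)
cycles differ ⇒ inequivalent

no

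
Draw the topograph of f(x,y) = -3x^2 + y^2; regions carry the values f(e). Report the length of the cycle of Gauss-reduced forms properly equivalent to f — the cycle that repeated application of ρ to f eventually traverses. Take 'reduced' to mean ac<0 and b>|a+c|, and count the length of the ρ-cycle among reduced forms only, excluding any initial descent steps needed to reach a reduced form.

D = 12, ⌊√D⌋ = 3
descent: ρ → (1,2,-2)  [lands on river]
river: ρ → (-2,2,1)
ρ-cycle length = 2 (tail of 1 descent step not counted)

2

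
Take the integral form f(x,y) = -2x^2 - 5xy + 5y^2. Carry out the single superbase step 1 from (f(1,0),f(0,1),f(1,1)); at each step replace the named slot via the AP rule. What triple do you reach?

start (-2,5,-2) = (f(1,0),f(0,1),f(1,1))
replace slot 1: 2·(5+(-2)) − (-2) = 8 → (8,5,-2)

8,5,-2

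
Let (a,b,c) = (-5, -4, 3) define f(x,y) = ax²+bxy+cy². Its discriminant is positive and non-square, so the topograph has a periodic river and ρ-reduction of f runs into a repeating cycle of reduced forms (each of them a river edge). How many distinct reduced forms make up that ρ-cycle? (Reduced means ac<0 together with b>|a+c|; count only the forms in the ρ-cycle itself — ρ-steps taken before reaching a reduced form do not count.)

D = 76, ⌊√D⌋ = 8
descent: ρ → (3,4,-5)  [lands on river]
river: ρ → (-5,6,2)
river: ρ → (2,6,-5)
river: ρ → (-5,4,3)
river: ρ → (3,8,-1)
river: ρ → (-1,8,3)
ρ-cycle length = 6 (tail of 1 descent step not counted)

6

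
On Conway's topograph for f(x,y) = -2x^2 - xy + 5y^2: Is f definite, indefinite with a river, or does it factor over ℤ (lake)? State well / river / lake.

D = b²−4ac = (-1)² − 4·(-2)·5 = 41
D > 0 non-square ⇒ indefinite ⇒ periodic river

river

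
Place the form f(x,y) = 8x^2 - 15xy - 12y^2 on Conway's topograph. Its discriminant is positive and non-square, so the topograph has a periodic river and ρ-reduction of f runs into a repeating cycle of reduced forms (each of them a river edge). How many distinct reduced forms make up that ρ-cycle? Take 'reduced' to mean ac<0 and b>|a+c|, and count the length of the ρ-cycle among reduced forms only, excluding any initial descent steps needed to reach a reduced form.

D = 609, ⌊√D⌋ = 24
descent: ρ → (-12,15,8)  [lands on river]
river: ρ → (8,17,-10)
river: ρ → (-10,23,2)
river: ρ → (2,21,-21)
river: ρ → (-21,21,2)
river: ρ → (2,23,-10)
river: ρ → (-10,17,8)
river: ρ → (8,15,-12)
river: ρ → (-12,9,11)
river: ρ → (11,13,-10)
river: ρ → (-10,7,14)
river: ρ → (14,21,-3)
river: ρ → (-3,21,14)
river: ρ → (14,7,-10)
river: ρ → (-10,13,11)
river: ρ → (11,9,-12)
ρ-cycle length = 16 (tail of 1 descent step not counted)

16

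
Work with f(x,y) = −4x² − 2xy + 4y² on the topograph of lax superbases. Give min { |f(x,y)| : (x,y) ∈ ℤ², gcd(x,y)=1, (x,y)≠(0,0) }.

descent: ρ → (4,2,-4)  [lands on river]
river: ρ → (-4,6,2)
river: ρ → (2,6,-4)
river: ρ → (-4,2,4)
river: ρ → (4,6,-2)
river: ρ → (-2,6,4)
closes: descent 1, river 6
min |a| on river = 2

2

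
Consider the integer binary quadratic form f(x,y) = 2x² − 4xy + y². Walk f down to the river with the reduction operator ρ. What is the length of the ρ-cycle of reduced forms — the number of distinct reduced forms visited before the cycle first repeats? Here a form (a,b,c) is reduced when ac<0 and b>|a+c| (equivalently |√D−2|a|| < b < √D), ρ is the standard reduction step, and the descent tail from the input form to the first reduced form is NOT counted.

D = 8, ⌊√D⌋ = 2
descent: ρ → (1,2,-1)  [lands on river]
river: ρ → (-1,2,1)
ρ-cycle length = 2 (tail of 1 descent step not counted)

2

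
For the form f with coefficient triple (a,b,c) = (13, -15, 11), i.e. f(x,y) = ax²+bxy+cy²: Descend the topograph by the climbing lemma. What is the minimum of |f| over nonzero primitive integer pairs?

translate: b→11 (≡-15 mod 26), so (13,-15,11)→(13,11,9)
flip: (13,11,9)→(9,-11,13)
translate: b→7 (≡-11 mod 18), so (9,-11,13)→(9,7,11)
reduced (well bottom): (9,7,11) with a≤c, −a<b≤a
well minimum = a = 9

9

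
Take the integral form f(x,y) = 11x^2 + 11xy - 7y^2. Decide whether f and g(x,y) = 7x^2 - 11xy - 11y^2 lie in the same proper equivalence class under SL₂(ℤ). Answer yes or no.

D₁ = 429, D₂ = 429
river cycle of f (length 6): (-7, 17, 5), (5, 13, -13), (-13, 13, 5), (5, 17, -7), (-7, 11, 11), (11, 11, -7)
river cycle of g (length 6): (-11, 11, 7), (7, 17, -5), (-5, 13, 13), (13, 13, -5), (-5, 17, 7), (7, 11, -11)
cycles differ ⇒ inequivalent

no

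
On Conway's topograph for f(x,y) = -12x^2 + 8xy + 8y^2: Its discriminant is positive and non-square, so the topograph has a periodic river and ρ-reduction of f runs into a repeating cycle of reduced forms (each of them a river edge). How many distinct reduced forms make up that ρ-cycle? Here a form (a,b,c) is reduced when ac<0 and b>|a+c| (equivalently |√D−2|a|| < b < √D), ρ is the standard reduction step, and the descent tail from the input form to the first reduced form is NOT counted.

D = 448, ⌊√D⌋ = 21
river: ρ → (8,8,-12)
river: ρ → (-12,16,4)
river: ρ → (4,16,-12)
river: ρ → (-12,8,8)
ρ-cycle length = 4 (tail of 0 descent steps not counted)

4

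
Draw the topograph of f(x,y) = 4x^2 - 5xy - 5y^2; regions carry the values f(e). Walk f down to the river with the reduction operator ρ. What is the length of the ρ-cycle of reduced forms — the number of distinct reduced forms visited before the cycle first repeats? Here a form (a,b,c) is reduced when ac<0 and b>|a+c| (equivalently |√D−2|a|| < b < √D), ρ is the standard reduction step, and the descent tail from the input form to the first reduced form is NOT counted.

D = 105, ⌊√D⌋ = 10
descent: ρ → (-5,5,4)  [lands on river]
river: ρ → (4,3,-6)
river: ρ → (-6,9,1)
river: ρ → (1,9,-6)
river: ρ → (-6,3,4)
river: ρ → (4,5,-5)
ρ-cycle length = 6 (tail of 1 descent step not counted)

6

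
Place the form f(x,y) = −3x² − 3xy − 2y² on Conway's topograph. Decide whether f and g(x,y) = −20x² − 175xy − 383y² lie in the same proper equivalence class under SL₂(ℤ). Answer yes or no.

D₁ = -15, D₂ = -15
f is negative-definite; reduce −f:
−f: flip: (3,3,2)→(2,-3,3)
−f: translate: b→1 (≡-3 mod 4), so (2,-3,3)→(2,1,2)
−f: reduced (well bottom): (2,1,2) with a≤c, −a<b≤a
flip sign back: reduced form of f is (-2,-1,-2)
g is negative-definite; reduce −g:
−g: translate: b→15 (≡175 mod 40), so (20,175,383)→(20,15,3)
−g: flip: (20,15,3)→(3,-15,20)
−g: translate: b→3 (≡-15 mod 6), so (3,-15,20)→(3,3,2)
−g: flip: (3,3,2)→(2,-3,3)
−g: translate: b→1 (≡-3 mod 4), so (2,-3,3)→(2,1,2)
−g: reduced (well bottom): (2,1,2) with a≤c, −a<b≤a
flip sign back: reduced form of g is (-2,-1,-2)
reduced forms (-2, -1, -2) vs (-2, -1, -2) ⇒ equivalent

yes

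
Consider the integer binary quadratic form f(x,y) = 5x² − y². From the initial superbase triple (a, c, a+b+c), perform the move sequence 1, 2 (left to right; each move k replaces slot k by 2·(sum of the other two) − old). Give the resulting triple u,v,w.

start (5,-1,4) = (f(1,0),f(0,1),f(1,1))
replace slot 1: 2·((-1)+4) − 5 = 1 → (1,-1,4)
replace slot 2: 2·(1+4) − (-1) = 11 → (1,11,4)

1,11,4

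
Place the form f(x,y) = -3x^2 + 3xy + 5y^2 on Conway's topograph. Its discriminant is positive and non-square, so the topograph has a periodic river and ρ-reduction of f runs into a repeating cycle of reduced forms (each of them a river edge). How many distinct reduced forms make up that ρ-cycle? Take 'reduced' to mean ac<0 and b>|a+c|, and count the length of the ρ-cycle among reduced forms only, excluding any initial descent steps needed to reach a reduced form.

D = 69, ⌊√D⌋ = 8
river: ρ → (5,7,-1)
river: ρ → (-1,7,5)
river: ρ → (5,3,-3)
river: ρ → (-3,3,5)
ρ-cycle length = 4 (tail of 0 descent steps not counted)

4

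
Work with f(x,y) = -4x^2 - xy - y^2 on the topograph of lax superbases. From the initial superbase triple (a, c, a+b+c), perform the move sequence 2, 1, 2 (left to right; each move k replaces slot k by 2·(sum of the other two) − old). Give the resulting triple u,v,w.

start (-4,-1,-6) = (f(1,0),f(0,1),f(1,1))
replace slot 2: 2·((-4)+(-6)) − (-1) = -19 → (-4,-19,-6)
replace slot 1: 2·((-19)+(-6)) − (-4) = -46 → (-46,-19,-6)
replace slot 2: 2·((-46)+(-6)) − (-19) = -85 → (-46,-85,-6)

-46,-85,-6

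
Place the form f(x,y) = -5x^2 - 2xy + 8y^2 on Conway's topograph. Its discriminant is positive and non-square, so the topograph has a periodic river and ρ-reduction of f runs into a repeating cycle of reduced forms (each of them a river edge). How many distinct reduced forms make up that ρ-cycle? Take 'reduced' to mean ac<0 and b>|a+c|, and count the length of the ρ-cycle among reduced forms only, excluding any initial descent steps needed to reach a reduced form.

D = 164, ⌊√D⌋ = 12
descent: ρ → (8,2,-5)
descent: ρ → (-5,8,5)  [lands on river]
river: ρ → (5,12,-1)
river: ρ → (-1,12,5)
river: ρ → (5,8,-5)
river: ρ → (-5,12,1)
river: ρ → (1,12,-5)
ρ-cycle length = 6 (tail of 2 descent steps not counted)

6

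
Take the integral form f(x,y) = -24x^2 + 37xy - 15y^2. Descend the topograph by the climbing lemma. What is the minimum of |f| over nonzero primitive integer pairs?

translate: b→11 (≡-37 mod 48), so (24,-37,15)→(24,11,2)
flip: (24,11,2)→(2,-11,24)
translate: b→1 (≡-11 mod 4), so (2,-11,24)→(2,1,9)
reduced (well bottom): (2,1,9) with a≤c, −a<b≤a
well minimum |f| = |-2| = 2 (negative-definite)

2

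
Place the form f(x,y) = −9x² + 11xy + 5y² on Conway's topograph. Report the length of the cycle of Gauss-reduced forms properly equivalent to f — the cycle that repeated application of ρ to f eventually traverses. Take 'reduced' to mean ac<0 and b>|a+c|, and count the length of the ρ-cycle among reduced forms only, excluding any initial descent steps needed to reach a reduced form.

D = 301, ⌊√D⌋ = 17
river: ρ → (5,9,-11)
river: ρ → (-11,13,3)
river: ρ → (3,17,-1)
river: ρ → (-1,17,3)
river: ρ → (3,13,-11)
river: ρ → (-11,9,5)
river: ρ → (5,11,-9)
river: ρ → (-9,7,7)
river: ρ → (7,7,-9)
river: ρ → (-9,11,5)
ρ-cycle length = 10 (tail of 0 descent steps not counted)

10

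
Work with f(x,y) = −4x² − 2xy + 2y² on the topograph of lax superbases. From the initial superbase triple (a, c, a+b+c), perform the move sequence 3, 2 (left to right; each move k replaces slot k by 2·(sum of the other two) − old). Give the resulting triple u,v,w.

start (-4,2,-4) = (f(1,0),f(0,1),f(1,1))
replace slot 3: 2·((-4)+2) − (-4) = 0 → (-4,2,0)
replace slot 2: 2·((-4)+0) − 2 = -10 → (-4,-10,0)

-4,-10,0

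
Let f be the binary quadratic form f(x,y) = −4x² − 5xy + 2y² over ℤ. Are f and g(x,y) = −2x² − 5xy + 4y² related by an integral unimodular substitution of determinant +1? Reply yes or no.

D₁ = 57, D₂ = 57
river cycle of f (length 6): (2, 5, -4), (-4, 3, 3), (3, 3, -4), (-4, 5, 2), (2, 7, -1), (-1, 7, 2)
river cycle of g (length 6): (4, 5, -2), (-2, 7, 1), (1, 7, -2), (-2, 5, 4), (4, 3, -3), (-3, 3, 4)
cycles differ ⇒ inequivalent

no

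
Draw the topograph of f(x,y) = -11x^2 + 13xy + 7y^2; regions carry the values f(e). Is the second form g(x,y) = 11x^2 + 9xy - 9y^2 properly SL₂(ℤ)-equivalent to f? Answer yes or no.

D₁ = 477, D₂ = 477
river cycle of f (length 8): (7, 15, -9), (-9, 21, 1), (1, 21, -9), (-9, 15, 7), (7, 13, -11), (-11, 9, 9), (9, 9, -11), (-11, 13, 7)
river cycle of g (length 8): (-9, 9, 11), (11, 13, -7), (-7, 15, 9), (9, 21, -1), (-1, 21, 9), (9, 15, -7), (-7, 13, 11), (11, 9, -9)
cycles differ ⇒ inequivalent

no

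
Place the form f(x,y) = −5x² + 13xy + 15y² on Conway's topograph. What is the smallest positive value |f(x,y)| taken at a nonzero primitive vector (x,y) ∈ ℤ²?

river: ρ → (15,17,-3)
river: ρ → (-3,19,9)
river: ρ → (9,17,-5)
river: ρ → (-5,13,15)
closes: descent 0, river 4
min |a| on river = 3

3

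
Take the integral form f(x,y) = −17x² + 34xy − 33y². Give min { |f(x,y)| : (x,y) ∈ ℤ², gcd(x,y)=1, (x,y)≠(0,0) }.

translate: b→0 (≡-34 mod 34), so (17,-34,33)→(17,0,16)
flip: (17,0,16)→(16,0,17)
reduced (well bottom): (16,0,17) with a≤c, −a<b≤a
well minimum |f| = |-16| = 16 (negative-definite)

16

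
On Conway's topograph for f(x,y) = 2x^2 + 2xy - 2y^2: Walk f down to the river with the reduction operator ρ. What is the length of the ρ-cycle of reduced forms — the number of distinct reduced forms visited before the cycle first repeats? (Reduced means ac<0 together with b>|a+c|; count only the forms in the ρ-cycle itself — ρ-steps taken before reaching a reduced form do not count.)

D = 20, ⌊√D⌋ = 4
river: ρ → (-2,2,2)
river: ρ → (2,2,-2)
ρ-cycle length = 2 (tail of 0 descent steps not counted)

2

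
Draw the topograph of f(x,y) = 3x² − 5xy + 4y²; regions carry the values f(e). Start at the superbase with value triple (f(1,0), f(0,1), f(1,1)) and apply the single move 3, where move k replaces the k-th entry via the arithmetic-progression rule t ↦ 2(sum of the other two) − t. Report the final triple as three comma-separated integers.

start (3,4,2) = (f(1,0),f(0,1),f(1,1))
replace slot 3: 2·(3+4) − 2 = 12 → (3,4,12)

3,4,12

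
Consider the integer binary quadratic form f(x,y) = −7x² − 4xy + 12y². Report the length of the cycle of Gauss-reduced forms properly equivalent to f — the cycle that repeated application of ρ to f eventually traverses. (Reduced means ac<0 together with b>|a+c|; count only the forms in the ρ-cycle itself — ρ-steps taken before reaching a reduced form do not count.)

D = 352, ⌊√D⌋ = 18
descent: ρ → (12,4,-7)
descent: ρ → (-7,10,9)  [lands on river]
river: ρ → (9,8,-8)
river: ρ → (-8,8,9)
river: ρ → (9,10,-7)
river: ρ → (-7,18,1)
river: ρ → (1,18,-7)
ρ-cycle length = 6 (tail of 2 descent steps not counted)

6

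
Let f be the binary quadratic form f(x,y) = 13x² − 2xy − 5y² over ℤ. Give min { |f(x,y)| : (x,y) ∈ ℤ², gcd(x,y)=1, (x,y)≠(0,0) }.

descent: ρ → (-5,12,6)  [lands on river]
river: ρ → (6,12,-5)
river: ρ → (-5,8,10)
river: ρ → (10,12,-3)
river: ρ → (-3,12,10)
river: ρ → (10,8,-5)
closes: descent 1, river 6
min |a| on river = 3

3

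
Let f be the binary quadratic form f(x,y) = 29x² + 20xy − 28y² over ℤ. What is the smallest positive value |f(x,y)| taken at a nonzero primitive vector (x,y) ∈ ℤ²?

river: ρ → (-28,36,21)
river: ρ → (21,48,-16)
river: ρ → (-16,48,21)
river: ρ → (21,36,-28)
river: ρ → (-28,20,29)
river: ρ → (29,38,-19)
river: ρ → (-19,38,29)
river: ρ → (29,20,-28)
closes: descent 0, river 8
min |a| on river = 16

16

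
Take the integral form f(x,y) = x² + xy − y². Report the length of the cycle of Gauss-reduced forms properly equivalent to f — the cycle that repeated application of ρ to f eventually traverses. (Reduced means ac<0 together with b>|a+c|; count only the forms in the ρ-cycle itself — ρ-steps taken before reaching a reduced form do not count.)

D = 5, ⌊√D⌋ = 2
river: ρ → (-1,1,1)
river: ρ → (1,1,-1)
ρ-cycle length = 2 (tail of 0 descent steps not counted)

2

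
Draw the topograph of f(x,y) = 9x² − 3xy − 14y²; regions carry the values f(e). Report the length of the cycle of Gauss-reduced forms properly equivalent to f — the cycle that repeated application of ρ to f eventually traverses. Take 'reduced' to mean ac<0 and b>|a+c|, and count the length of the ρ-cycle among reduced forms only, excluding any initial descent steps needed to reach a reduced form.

D = 513, ⌊√D⌋ = 22
descent: ρ → (-14,3,9)
descent: ρ → (9,15,-8)  [lands on river]
river: ρ → (-8,17,7)
river: ρ → (7,11,-14)
river: ρ → (-14,17,4)
river: ρ → (4,15,-18)
river: ρ → (-18,21,1)
river: ρ → (1,21,-18)
river: ρ → (-18,15,4)
river: ρ → (4,17,-14)
river: ρ → (-14,11,7)
river: ρ → (7,17,-8)
river: ρ → (-8,15,9)
river: ρ → (9,21,-2)
river: ρ → (-2,19,19)
river: ρ → (19,19,-2)
river: ρ → (-2,21,9)
ρ-cycle length = 16 (tail of 2 descent steps not counted)

16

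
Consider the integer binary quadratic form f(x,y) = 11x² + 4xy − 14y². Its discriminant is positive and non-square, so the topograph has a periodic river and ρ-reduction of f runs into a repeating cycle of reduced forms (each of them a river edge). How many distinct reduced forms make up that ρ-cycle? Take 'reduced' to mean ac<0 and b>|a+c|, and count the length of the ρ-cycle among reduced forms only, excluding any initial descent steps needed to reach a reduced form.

D = 632, ⌊√D⌋ = 25
river: ρ → (-14,24,1)
river: ρ → (1,24,-14)
river: ρ → (-14,4,11)
river: ρ → (11,18,-7)
river: ρ → (-7,24,2)
river: ρ → (2,24,-7)
river: ρ → (-7,18,11)
river: ρ → (11,4,-14)
ρ-cycle length = 8 (tail of 0 descent steps not counted)

8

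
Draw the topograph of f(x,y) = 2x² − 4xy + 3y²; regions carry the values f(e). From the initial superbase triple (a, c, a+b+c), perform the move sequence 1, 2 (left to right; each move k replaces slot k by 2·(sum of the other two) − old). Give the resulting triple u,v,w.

start (2,3,1) = (f(1,0),f(0,1),f(1,1))
replace slot 1: 2·(3+1) − 2 = 6 → (6,3,1)
replace slot 2: 2·(6+1) − 3 = 11 → (6,11,1)

6,11,1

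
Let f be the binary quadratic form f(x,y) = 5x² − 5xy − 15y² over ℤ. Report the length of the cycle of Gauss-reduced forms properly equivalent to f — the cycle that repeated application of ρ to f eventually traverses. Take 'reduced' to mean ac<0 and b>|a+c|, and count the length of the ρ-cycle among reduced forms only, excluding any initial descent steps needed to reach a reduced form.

D = 325, ⌊√D⌋ = 18
descent: ρ → (-15,5,5)
descent: ρ → (5,15,-5)  [lands on river]
river: ρ → (-5,15,5)
ρ-cycle length = 2 (tail of 2 descent steps not counted)

2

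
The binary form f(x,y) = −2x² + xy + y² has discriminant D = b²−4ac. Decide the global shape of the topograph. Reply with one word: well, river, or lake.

D = b²−4ac = 1² − 4·(-2)·1 = 9
D = 3² is a perfect square ⇒ form factors over ℤ ⇒ lakes

lake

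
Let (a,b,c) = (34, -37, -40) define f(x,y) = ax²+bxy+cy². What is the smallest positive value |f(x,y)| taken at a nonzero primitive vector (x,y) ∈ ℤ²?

descent: ρ → (-40,37,34)  [lands on river]
river: ρ → (34,31,-43)
river: ρ → (-43,55,22)
river: ρ → (22,77,-10)
river: ρ → (-10,63,71)
river: ρ → (71,79,-2)
river: ρ → (-2,81,31)
river: ρ → (31,43,-40)
closes: descent 1, river 8
min |a| on river = 2

2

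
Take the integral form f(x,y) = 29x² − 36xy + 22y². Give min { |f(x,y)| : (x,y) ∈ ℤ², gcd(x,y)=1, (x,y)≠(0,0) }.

translate: b→22 (≡-36 mod 58), so (29,-36,22)→(29,22,15)
flip: (29,22,15)→(15,-22,29)
translate: b→8 (≡-22 mod 30), so (15,-22,29)→(15,8,22)
reduced (well bottom): (15,8,22) with a≤c, −a<b≤a
well minimum = a = 15

15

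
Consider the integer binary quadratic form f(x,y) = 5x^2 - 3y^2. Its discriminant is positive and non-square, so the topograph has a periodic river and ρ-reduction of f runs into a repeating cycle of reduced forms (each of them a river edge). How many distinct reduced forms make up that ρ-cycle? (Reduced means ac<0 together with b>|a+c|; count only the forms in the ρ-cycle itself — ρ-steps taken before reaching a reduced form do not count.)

D = 60, ⌊√D⌋ = 7
descent: ρ → (-3,6,2)  [lands on river]
river: ρ → (2,6,-3)
ρ-cycle length = 2 (tail of 1 descent step not counted)

2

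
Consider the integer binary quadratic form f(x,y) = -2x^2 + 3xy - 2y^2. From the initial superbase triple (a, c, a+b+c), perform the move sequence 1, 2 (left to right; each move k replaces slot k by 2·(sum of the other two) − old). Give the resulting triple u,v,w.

start (-2,-2,-1) = (f(1,0),f(0,1),f(1,1))
replace slot 1: 2·((-2)+(-1)) − (-2) = -4 → (-4,-2,-1)
replace slot 2: 2·((-4)+(-1)) − (-2) = -8 → (-4,-8,-1)

-4,-8,-1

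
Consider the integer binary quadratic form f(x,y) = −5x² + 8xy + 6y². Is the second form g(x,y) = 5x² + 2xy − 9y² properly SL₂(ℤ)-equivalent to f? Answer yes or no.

D₁ = 184, D₂ = 184
river cycle of f (length 12): (6, 4, -7), (-7, 10, 3), (3, 8, -10), (-10, 12, 1), (1, 12, -10), (-10, 8, 3), (3, 10, -7), (-7, 4, 6), (6, 8, -5), (-5, 12, 2), … (2 more)
river cycle of g (length 12): (5, 12, -2), (-2, 12, 5), (5, 8, -6), (-6, 4, 7), (7, 10, -3), (-3, 8, 10), (10, 12, -1), (-1, 12, 10), (10, 8, -3), (-3, 10, 7), … (2 more)
cycles differ ⇒ inequivalent

no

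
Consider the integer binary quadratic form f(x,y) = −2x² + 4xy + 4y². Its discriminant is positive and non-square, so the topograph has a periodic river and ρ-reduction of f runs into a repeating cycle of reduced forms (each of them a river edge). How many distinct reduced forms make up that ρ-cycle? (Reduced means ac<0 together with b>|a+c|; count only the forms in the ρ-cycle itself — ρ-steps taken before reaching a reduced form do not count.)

D = 48, ⌊√D⌋ = 6
river: ρ → (4,4,-2)
river: ρ → (-2,4,4)
ρ-cycle length = 2 (tail of 0 descent steps not counted)

2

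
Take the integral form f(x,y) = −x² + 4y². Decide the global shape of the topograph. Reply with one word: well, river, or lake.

D = b²−4ac = 0² − 4·(-1)·4 = 16
D = 4² is a perfect square ⇒ form factors over ℤ ⇒ lakes

lake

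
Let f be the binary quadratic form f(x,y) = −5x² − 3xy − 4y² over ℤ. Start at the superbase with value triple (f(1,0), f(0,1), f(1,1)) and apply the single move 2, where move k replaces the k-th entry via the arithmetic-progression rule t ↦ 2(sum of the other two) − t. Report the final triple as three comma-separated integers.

start (-5,-4,-12) = (f(1,0),f(0,1),f(1,1))
replace slot 2: 2·((-5)+(-12)) − (-4) = -30 → (-5,-30,-12)

-5,-30,-12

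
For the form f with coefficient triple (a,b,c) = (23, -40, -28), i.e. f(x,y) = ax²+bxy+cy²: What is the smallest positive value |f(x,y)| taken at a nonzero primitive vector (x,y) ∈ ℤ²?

descent: ρ → (-28,40,23)  [lands on river]
river: ρ → (23,52,-16)
river: ρ → (-16,44,35)
river: ρ → (35,26,-25)
river: ρ → (-25,24,36)
river: ρ → (36,48,-13)
river: ρ → (-13,56,20)
river: ρ → (20,64,-1)
river: ρ → (-1,64,20)
river: ρ → (20,56,-13)
river: ρ → (-13,48,36)
river: ρ → (36,24,-25)
river: ρ → (-25,26,35)
river: ρ → (35,44,-16)
river: ρ → (-16,52,23)
river: ρ → (23,40,-28)
river: ρ → (-28,16,35)
river: ρ → (35,54,-9)
river: ρ → (-9,54,35)
river: ρ → (35,16,-28)
closes: descent 1, river 20
min |a| on river = 1

1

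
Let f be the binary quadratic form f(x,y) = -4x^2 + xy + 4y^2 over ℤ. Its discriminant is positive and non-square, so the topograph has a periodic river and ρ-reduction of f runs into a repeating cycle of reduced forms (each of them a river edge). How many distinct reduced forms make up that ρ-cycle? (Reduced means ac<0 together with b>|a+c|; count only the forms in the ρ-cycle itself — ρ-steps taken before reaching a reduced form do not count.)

D = 65, ⌊√D⌋ = 8
river: ρ → (4,7,-1)
river: ρ → (-1,7,4)
river: ρ → (4,1,-4)
river: ρ → (-4,7,1)
river: ρ → (1,7,-4)
river: ρ → (-4,1,4)
ρ-cycle length = 6 (tail of 0 descent steps not counted)

6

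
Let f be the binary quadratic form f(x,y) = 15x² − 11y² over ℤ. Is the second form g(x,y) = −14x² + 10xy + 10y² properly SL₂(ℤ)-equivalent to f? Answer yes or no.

D₁ = 660, D₂ = 660
river cycle of f (length 6): (-11, 22, 4), (4, 18, -21), (-21, 24, 1), (1, 24, -21), (-21, 18, 4), (4, 22, -11)
river cycle of g (length 4): (10, 10, -14), (-14, 18, 6), (6, 18, -14), (-14, 10, 10)
cycles differ ⇒ inequivalent

no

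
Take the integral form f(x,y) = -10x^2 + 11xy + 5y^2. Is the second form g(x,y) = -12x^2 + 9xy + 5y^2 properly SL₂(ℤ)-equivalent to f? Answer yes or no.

D₁ = 321, D₂ = 321
river cycle of f (length 6): (5, 9, -12), (-12, 15, 2), (2, 17, -4), (-4, 15, 6), (6, 9, -10), (-10, 11, 5)
river cycle of g (length 6): (5, 11, -10), (-10, 9, 6), (6, 15, -4), (-4, 17, 2), (2, 15, -12), (-12, 9, 5)
cycles differ ⇒ inequivalent

no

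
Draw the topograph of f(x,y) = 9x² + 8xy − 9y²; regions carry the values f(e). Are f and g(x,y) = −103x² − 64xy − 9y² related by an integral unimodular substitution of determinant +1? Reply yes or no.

D₁ = 388, D₂ = 388
river cycle of f (length 22): (-9, 10, 8), (8, 6, -11), (-11, 16, 3), (3, 14, -16), (-16, 18, 1), (1, 18, -16), (-16, 14, 3), (3, 16, -11), (-11, 6, 8), (8, 10, -9), … (12 more)
river cycle of g (length 22): (-9, 10, 8), (8, 6, -11), (-11, 16, 3), (3, 14, -16), (-16, 18, 1), (1, 18, -16), (-16, 14, 3), (3, 16, -11), (-11, 6, 8), (8, 10, -9), … (12 more)
cycles coincide ⇒ equivalent

yes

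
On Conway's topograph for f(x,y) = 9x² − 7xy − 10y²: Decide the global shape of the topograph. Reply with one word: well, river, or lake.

D = b²−4ac = (-7)² − 4·9·(-10) = 409
D > 0 non-square ⇒ indefinite ⇒ periodic river

river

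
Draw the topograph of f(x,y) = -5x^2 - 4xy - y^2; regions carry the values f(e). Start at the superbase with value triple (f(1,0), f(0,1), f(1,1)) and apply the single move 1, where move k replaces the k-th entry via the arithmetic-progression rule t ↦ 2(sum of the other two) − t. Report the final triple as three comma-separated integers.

start (-5,-1,-10) = (f(1,0),f(0,1),f(1,1))
replace slot 1: 2·((-1)+(-10)) − (-5) = -17 → (-17,-1,-10)

-17,-1,-10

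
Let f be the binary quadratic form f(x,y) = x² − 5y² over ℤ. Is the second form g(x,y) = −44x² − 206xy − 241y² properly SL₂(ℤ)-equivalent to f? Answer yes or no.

D₁ = 20, D₂ = 20
river cycle of f (length 2): (1, 4, -1), (-1, 4, 1)
river cycle of g (length 2): (1, 4, -1), (-1, 4, 1)
cycles coincide ⇒ equivalent

yes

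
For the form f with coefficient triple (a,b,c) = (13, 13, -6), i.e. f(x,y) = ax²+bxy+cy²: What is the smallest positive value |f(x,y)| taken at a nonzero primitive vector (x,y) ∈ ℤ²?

river: ρ → (-6,11,15)
river: ρ → (15,19,-2)
river: ρ → (-2,21,5)
river: ρ → (5,19,-6)
river: ρ → (-6,17,8)
river: ρ → (8,15,-8)
river: ρ → (-8,17,6)
river: ρ → (6,19,-5)
river: ρ → (-5,21,2)
river: ρ → (2,19,-15)
river: ρ → (-15,11,6)
river: ρ → (6,13,-13)
river: ρ → (-13,13,6)
river: ρ → (6,11,-15)
river: ρ → (-15,19,2)
river: ρ → (2,21,-5)
river: ρ → (-5,19,6)
river: ρ → (6,17,-8)
river: ρ → (-8,15,8)
river: ρ → (8,17,-6)
river: ρ → (-6,19,5)
river: ρ → (5,21,-2)
river: ρ → (-2,19,15)
river: ρ → (15,11,-6)
river: ρ → (-6,13,13)
river: ρ → (13,13,-6)
closes: descent 0, river 26
min |a| on river = 2

2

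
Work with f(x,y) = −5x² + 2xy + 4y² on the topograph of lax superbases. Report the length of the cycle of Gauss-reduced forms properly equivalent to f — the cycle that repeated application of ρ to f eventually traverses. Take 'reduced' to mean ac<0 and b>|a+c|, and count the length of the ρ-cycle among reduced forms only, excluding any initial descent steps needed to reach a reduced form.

D = 84, ⌊√D⌋ = 9
river: ρ → (4,6,-3)
river: ρ → (-3,6,4)
river: ρ → (4,2,-5)
river: ρ → (-5,8,1)
river: ρ → (1,8,-5)
river: ρ → (-5,2,4)
ρ-cycle length = 6 (tail of 0 descent steps not counted)

6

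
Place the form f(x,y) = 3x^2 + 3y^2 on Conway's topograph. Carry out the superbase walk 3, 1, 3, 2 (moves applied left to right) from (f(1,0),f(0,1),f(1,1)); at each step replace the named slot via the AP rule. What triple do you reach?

start (3,3,6) = (f(1,0),f(0,1),f(1,1))
replace slot 3: 2·(3+3) − 6 = 6 → (3,3,6)
replace slot 1: 2·(3+6) − 3 = 15 → (15,3,6)
replace slot 3: 2·(15+3) − 6 = 30 → (15,3,30)
replace slot 2: 2·(15+30) − 3 = 87 → (15,87,30)

15,87,30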